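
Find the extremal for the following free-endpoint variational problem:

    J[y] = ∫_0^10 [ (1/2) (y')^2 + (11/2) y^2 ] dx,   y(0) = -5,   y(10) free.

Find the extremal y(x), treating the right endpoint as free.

The Lagrangian L = (1/2) (y')^2 + (11/2) y^2 gives
    ∂L/∂y = 11 y,   ∂L/∂y' = y'.
Euler-Lagrange: y'' − 11 y = 0.
With k = sqrt(11), the general solution is
    y(x) = A cosh(sqrt(11) x) + B sinh(sqrt(11) x).
Fixed left endpoint y(0) = -5 ⇒ A = -5.
The right endpoint x = 10 is free, so the natural (transversality) condition is ∂L/∂y' |_{x=10} = 0, i.e. y'(10) = 0.
Compute y'(x) = A k sinh(k x) + B k cosh(k x), so
    y'(10) = A k sinh(k·10) + B k cosh(k·10) = 0
    ⇒ B = −A tanh(k·10) = 5 tanh(sqrt(11)·10).
Therefore the extremal is
    y(x) = −5 cosh(sqrt(11) x) + 5 tanh(sqrt(11)·10) sinh(sqrt(11) x).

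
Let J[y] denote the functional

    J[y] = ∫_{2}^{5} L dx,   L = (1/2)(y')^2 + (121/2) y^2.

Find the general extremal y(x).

The Lagrangian is L = (1/2)(y')^2 + (121/2) y^2.
∂L/∂y = 121y.
∂L/∂y' = y'.
The Euler-Lagrange equation d/dx(∂L/∂y') − ∂L/∂y = 0 becomes:
    y'' - 121 y = 0
General solution: y(x) = A e^(11x) + B e^(-11x), where A and B are arbitrary constants fixed by the endpoint conditions.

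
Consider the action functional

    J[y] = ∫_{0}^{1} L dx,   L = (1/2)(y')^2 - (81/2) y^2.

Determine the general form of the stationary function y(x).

The Lagrangian is L = (1/2)(y')^2 - (81/2) y^2.
∂L/∂y = -81y.
∂L/∂y' = y'.
The Euler-Lagrange equation d/dx(∂L/∂y') − ∂L/∂y = 0 becomes:
    y'' + 81 y = 0
General solution: y(x) = A sin(9x) + B cos(9x), where A and B are arbitrary constants fixed by the endpoint conditions.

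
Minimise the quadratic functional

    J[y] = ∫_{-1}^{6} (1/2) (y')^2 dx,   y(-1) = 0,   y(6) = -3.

The Lagrangian is L = (1/2) (y')^2.
Compute ∂L/∂y = 0, ∂L/∂y' = y'.
The Euler-Lagrange equation d/dx(∂L/∂y') − ∂L/∂y = 0 reduces to
    y'' = 0.
Its general solution is
    y(x) = A x + B,
with A, B fixed by the endpoint conditions.
Applying the endpoint conditions y(-1) = 0 and y(6) = -3: solve A·-1 + B = 0 and A·6 + B = -3. Subtracting gives A(6 − -1) = -3 − 0, so A = -3/7, and B = 0 − A·-1 = -3/7. Therefore
    y(x) = (-3/7) x - 3/7.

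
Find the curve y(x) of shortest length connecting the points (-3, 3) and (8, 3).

Arc-length functional: J[y] = ∫ sqrt(1 + (y')^2) dx.
Lagrangian L = sqrt(1 + (y')^2) has no explicit y dependence, so ∂L/∂y = 0 and the Euler-Lagrange equation gives
    d/dx( y' / sqrt(1 + (y')^2) ) = 0  ⇒  y' / sqrt(1 + (y')^2) = const.
Hence y' is constant, so y(x) is affine.
Fitting the endpoints (-3, 3) and (8, 3):
    slope m = (3 − 3) / (8 − (-3)) = 0,
    intercept c = 3 − m·(-3) = 3.
Extremal: y(x) = 3.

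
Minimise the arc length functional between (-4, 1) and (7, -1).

Arc-length functional: J[y] = ∫ sqrt(1 + (y')^2) dx.
Lagrangian L = sqrt(1 + (y')^2) has no explicit y dependence, so ∂L/∂y = 0 and the Euler-Lagrange equation gives
    d/dx( y' / sqrt(1 + (y')^2) ) = 0  ⇒  y' / sqrt(1 + (y')^2) = const.
Hence y' is constant, so y(x) is affine.
Fitting the endpoints (-4, 1) and (7, -1):
    slope m = ((-1) − 1) / (7 − (-4)) = -2/11,
    intercept c = 1 − m·(-4) = 3/11.
Extremal: y(x) = (-2/11) x + 3/11.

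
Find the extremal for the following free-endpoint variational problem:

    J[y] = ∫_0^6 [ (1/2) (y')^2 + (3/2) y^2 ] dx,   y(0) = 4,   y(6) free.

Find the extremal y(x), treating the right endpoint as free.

The Lagrangian L = (1/2) (y')^2 + (3/2) y^2 gives
    ∂L/∂y = 3 y,   ∂L/∂y' = y'.
Euler-Lagrange: y'' − 3 y = 0.
With k = sqrt(3), the general solution is
    y(x) = A cosh(sqrt(3) x) + B sinh(sqrt(3) x).
Fixed left endpoint y(0) = 4 ⇒ A = 4.
The right endpoint x = 6 is free, so the natural (transversality) condition is ∂L/∂y' |_{x=6} = 0, i.e. y'(6) = 0.
Compute y'(x) = A k sinh(k x) + B k cosh(k x), so
    y'(6) = A k sinh(k·6) + B k cosh(k·6) = 0
    ⇒ B = −A tanh(k·6) = − 4 tanh(sqrt(3)·6).
Therefore the extremal is
    y(x) = 4 cosh(sqrt(3) x) − 4 tanh(sqrt(3)·6) sinh(sqrt(3) x).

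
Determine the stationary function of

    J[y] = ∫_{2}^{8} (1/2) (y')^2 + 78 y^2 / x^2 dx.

The Lagrangian is L = (1/2) (y')^2 + 78 y^2 / x^2.
Compute ∂L/∂y = 156y/x^2, ∂L/∂y' = y'.
The Euler-Lagrange equation d/dx(∂L/∂y') − ∂L/∂y = 0 reduces to
    y'' − 156/x^2 · y = 0  (x > 0).
Its general solution is
    y(x) = A x^13 + B x^(-12),
with A, B fixed by the endpoint conditions.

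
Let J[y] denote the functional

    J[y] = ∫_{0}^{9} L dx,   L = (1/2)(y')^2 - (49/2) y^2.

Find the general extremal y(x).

The Lagrangian is L = (1/2)(y')^2 - (49/2) y^2.
∂L/∂y = -49y.
∂L/∂y' = y'.
The Euler-Lagrange equation d/dx(∂L/∂y') − ∂L/∂y = 0 becomes:
    y'' + 49 y = 0
General solution: y(x) = A sin(7x) + B cos(7x), where A and B are arbitrary constants fixed by the endpoint conditions.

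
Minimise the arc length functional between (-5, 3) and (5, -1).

Arc-length functional: J[y] = ∫ sqrt(1 + (y')^2) dx.
Lagrangian L = sqrt(1 + (y')^2) has no explicit y dependence, so ∂L/∂y = 0 and the Euler-Lagrange equation gives
    d/dx( y' / sqrt(1 + (y')^2) ) = 0  ⇒  y' / sqrt(1 + (y')^2) = const.
Hence y' is constant, so y(x) is affine.
Fitting the endpoints (-5, 3) and (5, -1):
    slope m = ((-1) − 3) / (5 − (-5)) = -2/5,
    intercept c = 3 − m·(-5) = 1.
Extremal: y(x) = (-2/5) x + 1.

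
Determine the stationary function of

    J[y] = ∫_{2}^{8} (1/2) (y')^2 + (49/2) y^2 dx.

The Lagrangian is L = (1/2) (y')^2 + (49/2) y^2.
Compute ∂L/∂y = 49y, ∂L/∂y' = y'.
The Euler-Lagrange equation d/dx(∂L/∂y') − ∂L/∂y = 0 reduces to
    y'' − 49 y = 0.
Its general solution is
    y(x) = A e^(7x) + B e^(−7x),
with A, B fixed by the endpoint conditions.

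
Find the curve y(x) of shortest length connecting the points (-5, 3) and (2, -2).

Arc-length functional: J[y] = ∫ sqrt(1 + (y')^2) dx.
Lagrangian L = sqrt(1 + (y')^2) has no explicit y dependence, so ∂L/∂y = 0 and the Euler-Lagrange equation gives
    d/dx( y' / sqrt(1 + (y')^2) ) = 0  ⇒  y' / sqrt(1 + (y')^2) = const.
Hence y' is constant, so y(x) is affine.
Fitting the endpoints (-5, 3) and (2, -2):
    slope m = ((-2) − 3) / (2 − (-5)) = -5/7,
    intercept c = 3 − m·(-5) = -4/7.
Extremal: y(x) = (-5/7) x - 4/7.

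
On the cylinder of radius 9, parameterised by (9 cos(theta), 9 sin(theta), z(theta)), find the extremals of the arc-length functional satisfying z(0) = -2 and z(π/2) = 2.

Parameterise the cylinder of radius R = 9 as
    r(θ) = (9 cos θ, 9 sin θ, z(θ)).
The arc-length element is
    ds = sqrt(81 + (dz/dθ)^2) dθ,
so the Lagrangian is L = sqrt(81 + z'^2).
L depends on z' only, not on z or θ, so ∂L/∂z = 0 and
    ∂L/∂z' = z' / sqrt(81 + z'^2).
The Euler-Lagrange equation gives
    d/dθ( z' / sqrt(81 + z'^2) ) = 0,
so z' is constant. Integrating once:
    z(θ) = a θ + b,
a helix on the cylinder (a straight line when the cylinder is unrolled). The constants a, b are determined by the endpoint conditions.
With endpoint conditions z(0) = -2 and z(π/2) = 2: from z(0) = b we get b = -2, and a·π/2 + -2 = 2 gives a = 8/π, so
    z(θ) = (8/π) θ − 2.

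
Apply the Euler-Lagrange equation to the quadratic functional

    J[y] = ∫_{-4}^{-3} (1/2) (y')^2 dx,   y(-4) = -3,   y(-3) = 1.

The Lagrangian is L = (1/2) (y')^2.
Compute ∂L/∂y = 0, ∂L/∂y' = y'.
The Euler-Lagrange equation d/dx(∂L/∂y') − ∂L/∂y = 0 reduces to
    y'' = 0.
Its general solution is
    y(x) = A x + B,
with A, B fixed by the endpoint conditions.
Applying the endpoint conditions y(-4) = -3 and y(-3) = 1: solve A·-4 + B = -3 and A·-3 + B = 1. Subtracting gives A(-3 − -4) = 1 − -3, so A = 4, and B = -3 − A·-4 = 13. Therefore
    y(x) = 4 x + 13.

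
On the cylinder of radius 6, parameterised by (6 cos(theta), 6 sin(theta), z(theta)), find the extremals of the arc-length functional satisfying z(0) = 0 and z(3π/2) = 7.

Parameterise the cylinder of radius R = 6 as
    r(θ) = (6 cos θ, 6 sin θ, z(θ)).
The arc-length element is
    ds = sqrt(36 + (dz/dθ)^2) dθ,
so the Lagrangian is L = sqrt(36 + z'^2).
L depends on z' only, not on z or θ, so ∂L/∂z = 0 and
    ∂L/∂z' = z' / sqrt(36 + z'^2).
The Euler-Lagrange equation gives
    d/dθ( z' / sqrt(36 + z'^2) ) = 0,
so z' is constant. Integrating once:
    z(θ) = a θ + b,
a helix on the cylinder (a straight line when the cylinder is unrolled). The constants a, b are determined by the endpoint conditions.
With endpoint conditions z(0) = 0 and z(3π/2) = 7: from z(0) = b we get b = 0, and a·3π/2 + 0 = 7 gives a = 14/(3π), so
    z(θ) = (14/(3π)) θ.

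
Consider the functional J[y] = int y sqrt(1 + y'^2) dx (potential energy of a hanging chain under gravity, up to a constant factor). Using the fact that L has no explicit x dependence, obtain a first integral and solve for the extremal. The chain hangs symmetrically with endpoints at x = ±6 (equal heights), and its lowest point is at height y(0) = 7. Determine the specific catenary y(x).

The Lagrangian L(y, y') = y sqrt(1 + y'^2) has no explicit x dependence, so the Beltrami identity applies:
    L − y' ∂L/∂y' = C.
Compute ∂L/∂y' = y · y' / sqrt(1 + y'^2). Then
    L − y' ∂L/∂y'
    = y sqrt(1 + y'^2) − y · y'^2 / sqrt(1 + y'^2)
    = y (1 + y'^2 − y'^2) / sqrt(1 + y'^2)
    = y / sqrt(1 + y'^2) = C.
Squaring gives y^2 = C^2 (1 + y'^2), i.e.
    y'^2 = y^2 / C^2 − 1.
Separating variables,
    dy / sqrt(y^2 − C^2) = dx / C,
and integrating gives arccosh(y / C) = (x − a)/C, so
    y(x) = C cosh((x − a)/C),
the catenary. The constants C and a are fixed by the two endpoint conditions (and, for the hanging-chain problem, the length constraint selects C).
Now fit the given data. The endpoints x = ±6 are symmetric at equal height, so the catenary is even about its minimum: a = 0 and y(x) = C cosh(x/C). The lowest point is y(0) = C cosh(0) = C, and we are told y(0) = 7, so C = 7. Therefore
    y(x) = 7 cosh(x/7),
and at the endpoints
    y(±6) = 7 cosh(6/7).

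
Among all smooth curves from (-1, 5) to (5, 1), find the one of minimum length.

Arc-length functional: J[y] = ∫ sqrt(1 + (y')^2) dx.
Lagrangian L = sqrt(1 + (y')^2) has no explicit y dependence, so ∂L/∂y = 0 and the Euler-Lagrange equation gives
    d/dx( y' / sqrt(1 + (y')^2) ) = 0  ⇒  y' / sqrt(1 + (y')^2) = const.
Hence y' is constant, so y(x) is affine.
Fitting the endpoints (-1, 5) and (5, 1):
    slope m = (1 − 5) / (5 − (-1)) = -2/3,
    intercept c = 5 − m·(-1) = 13/3.
Extremal: y(x) = (-2/3) x + 13/3.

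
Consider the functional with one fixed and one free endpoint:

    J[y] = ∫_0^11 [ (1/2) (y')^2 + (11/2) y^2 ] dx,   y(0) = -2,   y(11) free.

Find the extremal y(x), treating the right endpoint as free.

The Lagrangian L = (1/2) (y')^2 + (11/2) y^2 gives
    ∂L/∂y = 11 y,   ∂L/∂y' = y'.
Euler-Lagrange: y'' − 11 y = 0.
With k = sqrt(11), the general solution is
    y(x) = A cosh(sqrt(11) x) + B sinh(sqrt(11) x).
Fixed left endpoint y(0) = -2 ⇒ A = -2.
The right endpoint x = 11 is free, so the natural (transversality) condition is ∂L/∂y' |_{x=11} = 0, i.e. y'(11) = 0.
Compute y'(x) = A k sinh(k x) + B k cosh(k x), so
    y'(11) = A k sinh(k·11) + B k cosh(k·11) = 0
    ⇒ B = −A tanh(k·11) = 2 tanh(sqrt(11)·11).
Therefore the extremal is
    y(x) = −2 cosh(sqrt(11) x) + 2 tanh(sqrt(11)·11) sinh(sqrt(11) x).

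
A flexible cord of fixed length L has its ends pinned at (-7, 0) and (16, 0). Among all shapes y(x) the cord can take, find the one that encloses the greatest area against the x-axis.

Set up the augmented Lagrangian using a multiplier λ for the length constraint:
    F(y, y') = y − λ sqrt(1 + y'^2).
F has no explicit x dependence, so the Beltrami identity yields a first integral
    F − y' ∂F/∂y' = C.
Compute ∂F/∂y' = −λ y' / sqrt(1 + y'^2). Then
    y − λ sqrt(1 + y'^2) + λ y'^2 / sqrt(1 + y'^2) = C
    ⇒  y − λ / sqrt(1 + y'^2) = C.
Solving for y' and integrating gives
    (x − a)^2 + (y − b)^2 = λ^2,
a circular arc of radius λ. The constants a, b are determined by the endpoint conditions y(-7) = y(16) = 0, and λ is fixed implicitly by the length constraint
    ∫_{-7}^{16} sqrt(1 + y'^2) dx = L.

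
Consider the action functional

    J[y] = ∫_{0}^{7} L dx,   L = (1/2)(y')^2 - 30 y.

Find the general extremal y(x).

The Lagrangian is L = (1/2)(y')^2 - 30 y.
∂L/∂y = -30.
∂L/∂y' = y'.
The Euler-Lagrange equation d/dx(∂L/∂y') − ∂L/∂y = 0 becomes:
    y'' + 30 = 0
General solution: y(x) = -15 x^2 + A x + B, where A and B are arbitrary constants fixed by the endpoint conditions.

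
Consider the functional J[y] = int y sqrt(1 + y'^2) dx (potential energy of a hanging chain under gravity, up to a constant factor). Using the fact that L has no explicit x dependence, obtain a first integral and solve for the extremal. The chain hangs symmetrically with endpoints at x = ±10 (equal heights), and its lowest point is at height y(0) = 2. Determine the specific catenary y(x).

The Lagrangian L(y, y') = y sqrt(1 + y'^2) has no explicit x dependence, so the Beltrami identity applies:
    L − y' ∂L/∂y' = C.
Compute ∂L/∂y' = y · y' / sqrt(1 + y'^2). Then
    L − y' ∂L/∂y'
    = y sqrt(1 + y'^2) − y · y'^2 / sqrt(1 + y'^2)
    = y (1 + y'^2 − y'^2) / sqrt(1 + y'^2)
    = y / sqrt(1 + y'^2) = C.
Squaring gives y^2 = C^2 (1 + y'^2), i.e.
    y'^2 = y^2 / C^2 − 1.
Separating variables,
    dy / sqrt(y^2 − C^2) = dx / C,
and integrating gives arccosh(y / C) = (x − a)/C, so
    y(x) = C cosh((x − a)/C),
the catenary. The constants C and a are fixed by the two endpoint conditions (and, for the hanging-chain problem, the length constraint selects C).
Now fit the given data. The endpoints x = ±10 are symmetric at equal height, so the catenary is even about its minimum: a = 0 and y(x) = C cosh(x/C). The lowest point is y(0) = C cosh(0) = C, and we are told y(0) = 2, so C = 2. Therefore
    y(x) = 2 cosh(x/2),
and at the endpoints
    y(±10) = 2 cosh(10/2).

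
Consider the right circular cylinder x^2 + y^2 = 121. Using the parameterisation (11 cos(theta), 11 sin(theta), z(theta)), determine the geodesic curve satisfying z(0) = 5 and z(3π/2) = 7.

Parameterise the cylinder of radius R = 11 as
    r(θ) = (11 cos θ, 11 sin θ, z(θ)).
The arc-length element is
    ds = sqrt(121 + (dz/dθ)^2) dθ,
so the Lagrangian is L = sqrt(121 + z'^2).
L depends on z' only, not on z or θ, so ∂L/∂z = 0 and
    ∂L/∂z' = z' / sqrt(121 + z'^2).
The Euler-Lagrange equation gives
    d/dθ( z' / sqrt(121 + z'^2) ) = 0,
so z' is constant. Integrating once:
    z(θ) = a θ + b,
a helix on the cylinder (a straight line when the cylinder is unrolled). The constants a, b are determined by the endpoint conditions.
With endpoint conditions z(0) = 5 and z(3π/2) = 7: from z(0) = b we get b = 5, and a·3π/2 + 5 = 7 gives a = 4/(3π), so
    z(θ) = (4/(3π)) θ + 5.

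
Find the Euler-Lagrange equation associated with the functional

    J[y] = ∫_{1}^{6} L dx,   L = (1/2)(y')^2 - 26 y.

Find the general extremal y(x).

The Lagrangian is L = (1/2)(y')^2 - 26 y.
∂L/∂y = -26.
∂L/∂y' = y'.
The Euler-Lagrange equation d/dx(∂L/∂y') − ∂L/∂y = 0 becomes:
    y'' + 26 = 0
General solution: y(x) = -13 x^2 + A x + B, where A and B are arbitrary constants fixed by the endpoint conditions.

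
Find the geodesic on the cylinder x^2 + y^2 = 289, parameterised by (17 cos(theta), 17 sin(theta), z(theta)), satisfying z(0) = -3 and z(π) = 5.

Parameterise the cylinder of radius R = 17 as
    r(θ) = (17 cos θ, 17 sin θ, z(θ)).
The arc-length element is
    ds = sqrt(289 + (dz/dθ)^2) dθ,
so the Lagrangian is L = sqrt(289 + z'^2).
L depends on z' only, not on z or θ, so ∂L/∂z = 0 and
    ∂L/∂z' = z' / sqrt(289 + z'^2).
The Euler-Lagrange equation gives
    d/dθ( z' / sqrt(289 + z'^2) ) = 0,
so z' is constant. Integrating once:
    z(θ) = a θ + b,
a helix on the cylinder (a straight line when the cylinder is unrolled). The constants a, b are determined by the endpoint conditions.
With endpoint conditions z(0) = -3 and z(π) = 5: from z(0) = b we get b = -3, and a·π + -3 = 5 gives a = 8/π, so
    z(θ) = (8/π) θ − 3.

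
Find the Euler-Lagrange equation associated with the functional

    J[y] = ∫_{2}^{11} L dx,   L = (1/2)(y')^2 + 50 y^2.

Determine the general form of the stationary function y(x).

The Lagrangian is L = (1/2)(y')^2 + 50 y^2.
∂L/∂y = 100y.
∂L/∂y' = y'.
The Euler-Lagrange equation d/dx(∂L/∂y') − ∂L/∂y = 0 becomes:
    y'' - 100 y = 0
General solution: y(x) = A e^(10x) + B e^(-10x), where A and B are arbitrary constants fixed by the endpoint conditions.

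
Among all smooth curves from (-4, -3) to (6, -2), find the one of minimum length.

Arc-length functional: J[y] = ∫ sqrt(1 + (y')^2) dx.
Lagrangian L = sqrt(1 + (y')^2) has no explicit y dependence, so ∂L/∂y = 0 and the Euler-Lagrange equation gives
    d/dx( y' / sqrt(1 + (y')^2) ) = 0  ⇒  y' / sqrt(1 + (y')^2) = const.
Hence y' is constant, so y(x) is affine.
Fitting the endpoints (-4, -3) and (6, -2):
    slope m = ((-2) − (-3)) / (6 − (-4)) = 1/10,
    intercept c = (-3) − m·(-4) = -13/5.
Extremal: y(x) = (1/10) x - 13/5.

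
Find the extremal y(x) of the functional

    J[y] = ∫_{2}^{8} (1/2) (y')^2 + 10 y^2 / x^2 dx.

The Lagrangian is L = (1/2) (y')^2 + 10 y^2 / x^2.
Compute ∂L/∂y = 20y/x^2, ∂L/∂y' = y'.
The Euler-Lagrange equation d/dx(∂L/∂y') − ∂L/∂y = 0 reduces to
    y'' − 20/x^2 · y = 0  (x > 0).
Its general solution is
    y(x) = A x^5 + B x^(-4),
with A, B fixed by the endpoint conditions.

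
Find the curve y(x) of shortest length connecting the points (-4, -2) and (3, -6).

Arc-length functional: J[y] = ∫ sqrt(1 + (y')^2) dx.
Lagrangian L = sqrt(1 + (y')^2) has no explicit y dependence, so ∂L/∂y = 0 and the Euler-Lagrange equation gives
    d/dx( y' / sqrt(1 + (y')^2) ) = 0  ⇒  y' / sqrt(1 + (y')^2) = const.
Hence y' is constant, so y(x) is affine.
Fitting the endpoints (-4, -2) and (3, -6):
    slope m = ((-6) − (-2)) / (3 − (-4)) = -4/7,
    intercept c = (-2) − m·(-4) = -30/7.
Extremal: y(x) = (-4/7) x - 30/7.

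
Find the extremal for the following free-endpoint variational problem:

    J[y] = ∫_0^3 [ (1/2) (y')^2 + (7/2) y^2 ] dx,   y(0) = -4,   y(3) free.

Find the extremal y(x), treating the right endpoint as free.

The Lagrangian L = (1/2) (y')^2 + (7/2) y^2 gives
    ∂L/∂y = 7 y,   ∂L/∂y' = y'.
Euler-Lagrange: y'' − 7 y = 0.
With k = sqrt(7), the general solution is
    y(x) = A cosh(sqrt(7) x) + B sinh(sqrt(7) x).
Fixed left endpoint y(0) = -4 ⇒ A = -4.
The right endpoint x = 3 is free, so the natural (transversality) condition is ∂L/∂y' |_{x=3} = 0, i.e. y'(3) = 0.
Compute y'(x) = A k sinh(k x) + B k cosh(k x), so
    y'(3) = A k sinh(k·3) + B k cosh(k·3) = 0
    ⇒ B = −A tanh(k·3) = 4 tanh(sqrt(7)·3).
Therefore the extremal is
    y(x) = −4 cosh(sqrt(7) x) + 4 tanh(sqrt(7)·3) sinh(sqrt(7) x).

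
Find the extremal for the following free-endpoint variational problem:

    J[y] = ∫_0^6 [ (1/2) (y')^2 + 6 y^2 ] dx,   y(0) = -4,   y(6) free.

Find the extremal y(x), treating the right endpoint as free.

The Lagrangian L = (1/2) (y')^2 + 6 y^2 gives
    ∂L/∂y = 12 y,   ∂L/∂y' = y'.
Euler-Lagrange: y'' − 12 y = 0.
With k = sqrt(12), the general solution is
    y(x) = A cosh(sqrt(12) x) + B sinh(sqrt(12) x).
Fixed left endpoint y(0) = -4 ⇒ A = -4.
The right endpoint x = 6 is free, so the natural (transversality) condition is ∂L/∂y' |_{x=6} = 0, i.e. y'(6) = 0.
Compute y'(x) = A k sinh(k x) + B k cosh(k x), so
    y'(6) = A k sinh(k·6) + B k cosh(k·6) = 0
    ⇒ B = −A tanh(k·6) = 4 tanh(sqrt(12)·6).
Therefore the extremal is
    y(x) = −4 cosh(sqrt(12) x) + 4 tanh(sqrt(12)·6) sinh(sqrt(12) x).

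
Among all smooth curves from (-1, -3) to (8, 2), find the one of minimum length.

Arc-length functional: J[y] = ∫ sqrt(1 + (y')^2) dx.
Lagrangian L = sqrt(1 + (y')^2) has no explicit y dependence, so ∂L/∂y = 0 and the Euler-Lagrange equation gives
    d/dx( y' / sqrt(1 + (y')^2) ) = 0  ⇒  y' / sqrt(1 + (y')^2) = const.
Hence y' is constant, so y(x) is affine.
Fitting the endpoints (-1, -3) and (8, 2):
    slope m = (2 − (-3)) / (8 − (-1)) = 5/9,
    intercept c = (-3) − m·(-1) = -22/9.
Extremal: y(x) = (5/9) x - 22/9.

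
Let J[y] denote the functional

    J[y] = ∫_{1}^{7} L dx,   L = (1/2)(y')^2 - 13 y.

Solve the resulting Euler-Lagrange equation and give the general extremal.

The Lagrangian is L = (1/2)(y')^2 - 13 y.
∂L/∂y = -13.
∂L/∂y' = y'.
The Euler-Lagrange equation d/dx(∂L/∂y') − ∂L/∂y = 0 becomes:
    y'' + 13 = 0
General solution: y(x) = -(13/2) x^2 + A x + B, where A and B are arbitrary constants fixed by the endpoint conditions.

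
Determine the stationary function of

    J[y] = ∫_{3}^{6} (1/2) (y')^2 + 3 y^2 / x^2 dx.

The Lagrangian is L = (1/2) (y')^2 + 3 y^2 / x^2.
Compute ∂L/∂y = 6y/x^2, ∂L/∂y' = y'.
The Euler-Lagrange equation d/dx(∂L/∂y') − ∂L/∂y = 0 reduces to
    y'' − 6/x^2 · y = 0  (x > 0).
Its general solution is
    y(x) = A x^3 + B x^(-2),
with A, B fixed by the endpoint conditions.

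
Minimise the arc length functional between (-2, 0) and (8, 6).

Arc-length functional: J[y] = ∫ sqrt(1 + (y')^2) dx.
Lagrangian L = sqrt(1 + (y')^2) has no explicit y dependence, so ∂L/∂y = 0 and the Euler-Lagrange equation gives
    d/dx( y' / sqrt(1 + (y')^2) ) = 0  ⇒  y' / sqrt(1 + (y')^2) = const.
Hence y' is constant, so y(x) is affine.
Fitting the endpoints (-2, 0) and (8, 6):
    slope m = (6 − 0) / (8 − (-2)) = 3/5,
    intercept c = 0 − m·(-2) = 6/5.
Extremal: y(x) = (3/5) x + 6/5.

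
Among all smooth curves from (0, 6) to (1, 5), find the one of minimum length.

Arc-length functional: J[y] = ∫ sqrt(1 + (y')^2) dx.
Lagrangian L = sqrt(1 + (y')^2) has no explicit y dependence, so ∂L/∂y = 0 and the Euler-Lagrange equation gives
    d/dx( y' / sqrt(1 + (y')^2) ) = 0  ⇒  y' / sqrt(1 + (y')^2) = const.
Hence y' is constant, so y(x) is affine.
Fitting the endpoints (0, 6) and (1, 5):
    slope m = (5 − 6) / (1 − 0) = -1,
    intercept c = 6 − m·0 = 6.
Extremal: y(x) = -x + 6.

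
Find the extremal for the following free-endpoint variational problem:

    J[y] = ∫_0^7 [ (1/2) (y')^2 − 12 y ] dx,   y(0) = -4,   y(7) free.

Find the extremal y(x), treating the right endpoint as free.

The Lagrangian L = (1/2) (y')^2 − 12 y gives
    ∂L/∂y = −12,   ∂L/∂y' = y'.
Euler-Lagrange: d/dx(y') − (−12) = 0, i.e. y'' + 12 = 0, so
    y(x) = −(12/2) x^2 + C1 x + C2.
Fixed left endpoint y(0) = -4 ⇒ C2 = -4.
The right endpoint x = 7 is free, so the natural (transversality) condition is ∂L/∂y' |_{x=7} = 0, i.e. y'(7) = 0.
Compute y'(x) = −12 x + C1, so y'(7) = −84 + C1 = 0 ⇒ C1 = 84.
Therefore the extremal is
    y(x) = −6 x^2 + 84 x − 4.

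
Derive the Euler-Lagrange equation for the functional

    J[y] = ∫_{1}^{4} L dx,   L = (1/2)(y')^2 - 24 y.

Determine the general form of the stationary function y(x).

The Lagrangian is L = (1/2)(y')^2 - 24 y.
∂L/∂y = -24.
∂L/∂y' = y'.
The Euler-Lagrange equation d/dx(∂L/∂y') − ∂L/∂y = 0 becomes:
    y'' + 24 = 0
General solution: y(x) = -12 x^2 + A x + B, where A and B are arbitrary constants fixed by the endpoint conditions.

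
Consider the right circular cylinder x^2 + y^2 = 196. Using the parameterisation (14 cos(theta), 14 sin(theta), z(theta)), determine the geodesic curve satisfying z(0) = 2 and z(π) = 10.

Parameterise the cylinder of radius R = 14 as
    r(θ) = (14 cos θ, 14 sin θ, z(θ)).
The arc-length element is
    ds = sqrt(196 + (dz/dθ)^2) dθ,
so the Lagrangian is L = sqrt(196 + z'^2).
L depends on z' only, not on z or θ, so ∂L/∂z = 0 and
    ∂L/∂z' = z' / sqrt(196 + z'^2).
The Euler-Lagrange equation gives
    d/dθ( z' / sqrt(196 + z'^2) ) = 0,
so z' is constant. Integrating once:
    z(θ) = a θ + b,
a helix on the cylinder (a straight line when the cylinder is unrolled). The constants a, b are determined by the endpoint conditions.
With endpoint conditions z(0) = 2 and z(π) = 10: from z(0) = b we get b = 2, and a·π + 2 = 10 gives a = 8/π, so
    z(θ) = (8/π) θ + 2.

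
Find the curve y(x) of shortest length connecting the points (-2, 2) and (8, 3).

Arc-length functional: J[y] = ∫ sqrt(1 + (y')^2) dx.
Lagrangian L = sqrt(1 + (y')^2) has no explicit y dependence, so ∂L/∂y = 0 and the Euler-Lagrange equation gives
    d/dx( y' / sqrt(1 + (y')^2) ) = 0  ⇒  y' / sqrt(1 + (y')^2) = const.
Hence y' is constant, so y(x) is affine.
Fitting the endpoints (-2, 2) and (8, 3):
    slope m = (3 − 2) / (8 − (-2)) = 1/10,
    intercept c = 2 − m·(-2) = 11/5.
Extremal: y(x) = (1/10) x + 11/5.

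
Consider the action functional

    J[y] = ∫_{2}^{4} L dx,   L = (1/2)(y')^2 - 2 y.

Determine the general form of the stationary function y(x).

The Lagrangian is L = (1/2)(y')^2 - 2 y.
∂L/∂y = -2.
∂L/∂y' = y'.
The Euler-Lagrange equation d/dx(∂L/∂y') − ∂L/∂y = 0 becomes:
    y'' + 2 = 0
General solution: y(x) = -x^2 + A x + B, where A and B are arbitrary constants fixed by the endpoint conditions.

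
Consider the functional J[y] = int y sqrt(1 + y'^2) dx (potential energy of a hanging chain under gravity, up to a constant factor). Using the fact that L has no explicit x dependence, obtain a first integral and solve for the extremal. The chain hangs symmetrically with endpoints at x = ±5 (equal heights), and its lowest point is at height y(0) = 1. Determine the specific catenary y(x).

The Lagrangian L(y, y') = y sqrt(1 + y'^2) has no explicit x dependence, so the Beltrami identity applies:
    L − y' ∂L/∂y' = C.
Compute ∂L/∂y' = y · y' / sqrt(1 + y'^2). Then
    L − y' ∂L/∂y'
    = y sqrt(1 + y'^2) − y · y'^2 / sqrt(1 + y'^2)
    = y (1 + y'^2 − y'^2) / sqrt(1 + y'^2)
    = y / sqrt(1 + y'^2) = C.
Squaring gives y^2 = C^2 (1 + y'^2), i.e.
    y'^2 = y^2 / C^2 − 1.
Separating variables,
    dy / sqrt(y^2 − C^2) = dx / C,
and integrating gives arccosh(y / C) = (x − a)/C, so
    y(x) = C cosh((x − a)/C),
the catenary. The constants C and a are fixed by the two endpoint conditions (and, for the hanging-chain problem, the length constraint selects C).
Now fit the given data. The endpoints x = ±5 are symmetric at equal height, so the catenary is even about its minimum: a = 0 and y(x) = C cosh(x/C). The lowest point is y(0) = C cosh(0) = C, and we are told y(0) = 1, so C = 1. Therefore
    y(x) = cosh(x),
and at the endpoints
    y(±5) = cosh(5).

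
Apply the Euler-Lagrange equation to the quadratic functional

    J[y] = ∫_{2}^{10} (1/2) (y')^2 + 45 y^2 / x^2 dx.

The Lagrangian is L = (1/2) (y')^2 + 45 y^2 / x^2.
Compute ∂L/∂y = 90y/x^2, ∂L/∂y' = y'.
The Euler-Lagrange equation d/dx(∂L/∂y') − ∂L/∂y = 0 reduces to
    y'' − 90/x^2 · y = 0  (x > 0).
Its general solution is
    y(x) = A x^10 + B x^(-9),
with A, B fixed by the endpoint conditions.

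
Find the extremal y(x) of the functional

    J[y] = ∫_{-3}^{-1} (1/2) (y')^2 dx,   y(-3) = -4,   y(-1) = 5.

The Lagrangian is L = (1/2) (y')^2.
Compute ∂L/∂y = 0, ∂L/∂y' = y'.
The Euler-Lagrange equation d/dx(∂L/∂y') − ∂L/∂y = 0 reduces to
    y'' = 0.
Its general solution is
    y(x) = A x + B,
with A, B fixed by the endpoint conditions.
Applying the endpoint conditions y(-3) = -4 and y(-1) = 5: solve A·-3 + B = -4 and A·-1 + B = 5. Subtracting gives A(-1 − -3) = 5 − -4, so A = 9/2, and B = -4 − A·-3 = 19/2. Therefore
    y(x) = (9/2) x + 19/2.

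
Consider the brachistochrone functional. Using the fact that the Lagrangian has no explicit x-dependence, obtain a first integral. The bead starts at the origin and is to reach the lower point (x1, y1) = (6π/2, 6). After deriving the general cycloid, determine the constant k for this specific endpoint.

The Lagrangian L = sqrt((1 + y'^2) / y) has no explicit x dependence, so the Beltrami identity applies:
    L − y' ∂L/∂y' = C.
Compute ∂L/∂y' = y' / sqrt(y (1 + y'^2)).
Substitute:
    sqrt((1 + y'^2)/y) − y'·y' / sqrt(y (1 + y'^2))
    = (1 + y'^2) / sqrt(y (1 + y'^2)) − y'^2 / sqrt(y (1 + y'^2))
    = 1 / sqrt(y (1 + y'^2)) = C.
Squaring and rearranging gives the first integral
    y (1 + y'^2) = 1/C^2 =: k   (constant).
Solving this first-order ODE by the substitution
    y = (k/2)(1 − cos θ)
yields the cycloid parameterisation
    x(θ) = (k/2)(θ − sin θ),   y(θ) = (k/2)(1 − cos θ).
The constant k is fixed by the endpoint condition.
Now fit the given lower endpoint (x1, y1) = (6π/2, 6). At the bottom of the first arch (θ = π), the parametric equations give
    y(π) = (k/2)(1 − cos π) = k,
    x(π) = (k/2)(π − sin π) = kπ/2.
Matching y(π) = 6 gives k = 6, consistent with x(π) = 6π/2. Therefore the specific cycloid is
    x(θ) = (6/2)(θ − sin θ),   y(θ) = (6/2)(1 − cos θ).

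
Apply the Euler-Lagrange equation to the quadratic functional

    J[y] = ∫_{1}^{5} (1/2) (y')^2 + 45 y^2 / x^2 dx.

The Lagrangian is L = (1/2) (y')^2 + 45 y^2 / x^2.
Compute ∂L/∂y = 90y/x^2, ∂L/∂y' = y'.
The Euler-Lagrange equation d/dx(∂L/∂y') − ∂L/∂y = 0 reduces to
    y'' − 90/x^2 · y = 0  (x > 0).
Its general solution is
    y(x) = A x^10 + B x^(-9),
with A, B fixed by the endpoint conditions.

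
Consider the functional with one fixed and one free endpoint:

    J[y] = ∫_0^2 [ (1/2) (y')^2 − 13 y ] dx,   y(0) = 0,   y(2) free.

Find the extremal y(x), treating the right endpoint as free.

The Lagrangian L = (1/2) (y')^2 − 13 y gives
    ∂L/∂y = −13,   ∂L/∂y' = y'.
Euler-Lagrange: d/dx(y') − (−13) = 0, i.e. y'' + 13 = 0, so
    y(x) = −(13/2) x^2 + C1 x + C2.
Fixed left endpoint y(0) = 0 ⇒ C2 = 0.
The right endpoint x = 2 is free, so the natural (transversality) condition is ∂L/∂y' |_{x=2} = 0, i.e. y'(2) = 0.
Compute y'(x) = −13 x + C1, so y'(2) = −26 + C1 = 0 ⇒ C1 = 26.
Therefore the extremal is
    y(x) = −(13/2) x^2 + 26 x.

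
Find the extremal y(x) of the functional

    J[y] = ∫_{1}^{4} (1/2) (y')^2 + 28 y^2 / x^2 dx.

The Lagrangian is L = (1/2) (y')^2 + 28 y^2 / x^2.
Compute ∂L/∂y = 56y/x^2, ∂L/∂y' = y'.
The Euler-Lagrange equation d/dx(∂L/∂y') − ∂L/∂y = 0 reduces to
    y'' − 56/x^2 · y = 0  (x > 0).
Its general solution is
    y(x) = A x^8 + B x^(-7),
with A, B fixed by the endpoint conditions.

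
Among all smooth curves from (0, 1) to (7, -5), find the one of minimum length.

Arc-length functional: J[y] = ∫ sqrt(1 + (y')^2) dx.
Lagrangian L = sqrt(1 + (y')^2) has no explicit y dependence, so ∂L/∂y = 0 and the Euler-Lagrange equation gives
    d/dx( y' / sqrt(1 + (y')^2) ) = 0  ⇒  y' / sqrt(1 + (y')^2) = const.
Hence y' is constant, so y(x) is affine.
Fitting the endpoints (0, 1) and (7, -5):
    slope m = ((-5) − 1) / (7 − 0) = -6/7,
    intercept c = 1 − m·0 = 1.
Extremal: y(x) = (-6/7) x + 1.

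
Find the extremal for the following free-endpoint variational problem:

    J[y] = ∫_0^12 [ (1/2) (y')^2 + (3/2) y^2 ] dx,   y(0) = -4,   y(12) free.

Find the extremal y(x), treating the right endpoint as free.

The Lagrangian L = (1/2) (y')^2 + (3/2) y^2 gives
    ∂L/∂y = 3 y,   ∂L/∂y' = y'.
Euler-Lagrange: y'' − 3 y = 0.
With k = sqrt(3), the general solution is
    y(x) = A cosh(sqrt(3) x) + B sinh(sqrt(3) x).
Fixed left endpoint y(0) = -4 ⇒ A = -4.
The right endpoint x = 12 is free, so the natural (transversality) condition is ∂L/∂y' |_{x=12} = 0, i.e. y'(12) = 0.
Compute y'(x) = A k sinh(k x) + B k cosh(k x), so
    y'(12) = A k sinh(k·12) + B k cosh(k·12) = 0
    ⇒ B = −A tanh(k·12) = 4 tanh(sqrt(3)·12).
Therefore the extremal is
    y(x) = −4 cosh(sqrt(3) x) + 4 tanh(sqrt(3)·12) sinh(sqrt(3) x).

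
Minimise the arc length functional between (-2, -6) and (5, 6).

Arc-length functional: J[y] = ∫ sqrt(1 + (y')^2) dx.
Lagrangian L = sqrt(1 + (y')^2) has no explicit y dependence, so ∂L/∂y = 0 and the Euler-Lagrange equation gives
    d/dx( y' / sqrt(1 + (y')^2) ) = 0  ⇒  y' / sqrt(1 + (y')^2) = const.
Hence y' is constant, so y(x) is affine.
Fitting the endpoints (-2, -6) and (5, 6):
    slope m = (6 − (-6)) / (5 − (-2)) = 12/7,
    intercept c = (-6) − m·(-2) = -18/7.
Extremal: y(x) = (12/7) x - 18/7.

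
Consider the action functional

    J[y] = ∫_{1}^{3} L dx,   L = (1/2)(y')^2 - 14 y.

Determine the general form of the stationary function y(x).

The Lagrangian is L = (1/2)(y')^2 - 14 y.
∂L/∂y = -14.
∂L/∂y' = y'.
The Euler-Lagrange equation d/dx(∂L/∂y') − ∂L/∂y = 0 becomes:
    y'' + 14 = 0
General solution: y(x) = -7 x^2 + A x + B, where A and B are arbitrary constants fixed by the endpoint conditions.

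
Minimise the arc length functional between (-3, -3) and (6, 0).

Arc-length functional: J[y] = ∫ sqrt(1 + (y')^2) dx.
Lagrangian L = sqrt(1 + (y')^2) has no explicit y dependence, so ∂L/∂y = 0 and the Euler-Lagrange equation gives
    d/dx( y' / sqrt(1 + (y')^2) ) = 0  ⇒  y' / sqrt(1 + (y')^2) = const.
Hence y' is constant, so y(x) is affine.
Fitting the endpoints (-3, -3) and (6, 0):
    slope m = (0 − (-3)) / (6 − (-3)) = 1/3,
    intercept c = (-3) − m·(-3) = -2.
Extremal: y(x) = (1/3) x - 2.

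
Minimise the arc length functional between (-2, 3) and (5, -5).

Arc-length functional: J[y] = ∫ sqrt(1 + (y')^2) dx.
Lagrangian L = sqrt(1 + (y')^2) has no explicit y dependence, so ∂L/∂y = 0 and the Euler-Lagrange equation gives
    d/dx( y' / sqrt(1 + (y')^2) ) = 0  ⇒  y' / sqrt(1 + (y')^2) = const.
Hence y' is constant, so y(x) is affine.
Fitting the endpoints (-2, 3) and (5, -5):
    slope m = ((-5) − 3) / (5 − (-2)) = -8/7,
    intercept c = 3 − m·(-2) = 5/7.
Extremal: y(x) = (-8/7) x + 5/7.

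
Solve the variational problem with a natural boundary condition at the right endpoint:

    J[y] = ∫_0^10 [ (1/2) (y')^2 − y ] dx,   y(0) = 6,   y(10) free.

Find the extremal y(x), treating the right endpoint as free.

The Lagrangian L = (1/2) (y')^2 − y gives
    ∂L/∂y = −1,   ∂L/∂y' = y'.
Euler-Lagrange: d/dx(y') − (−1) = 0, i.e. y'' + 1 = 0, so
    y(x) = −(1/2) x^2 + C1 x + C2.
Fixed left endpoint y(0) = 6 ⇒ C2 = 6.
The right endpoint x = 10 is free, so the natural (transversality) condition is ∂L/∂y' |_{x=10} = 0, i.e. y'(10) = 0.
Compute y'(x) = −1 x + C1, so y'(10) = −10 + C1 = 0 ⇒ C1 = 10.
Therefore the extremal is
    y(x) = −x^2/2 + 10 x + 6.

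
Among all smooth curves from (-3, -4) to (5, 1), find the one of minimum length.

Arc-length functional: J[y] = ∫ sqrt(1 + (y')^2) dx.
Lagrangian L = sqrt(1 + (y')^2) has no explicit y dependence, so ∂L/∂y = 0 and the Euler-Lagrange equation gives
    d/dx( y' / sqrt(1 + (y')^2) ) = 0  ⇒  y' / sqrt(1 + (y')^2) = const.
Hence y' is constant, so y(x) is affine.
Fitting the endpoints (-3, -4) and (5, 1):
    slope m = (1 − (-4)) / (5 − (-3)) = 5/8,
    intercept c = (-4) − m·(-3) = -17/8.
Extremal: y(x) = (5/8) x - 17/8.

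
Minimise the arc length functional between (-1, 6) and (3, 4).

Arc-length functional: J[y] = ∫ sqrt(1 + (y')^2) dx.
Lagrangian L = sqrt(1 + (y')^2) has no explicit y dependence, so ∂L/∂y = 0 and the Euler-Lagrange equation gives
    d/dx( y' / sqrt(1 + (y')^2) ) = 0  ⇒  y' / sqrt(1 + (y')^2) = const.
Hence y' is constant, so y(x) is affine.
Fitting the endpoints (-1, 6) and (3, 4):
    slope m = (4 − 6) / (3 − (-1)) = -1/2,
    intercept c = 6 − m·(-1) = 11/2.
Extremal: y(x) = (-1/2) x + 11/2.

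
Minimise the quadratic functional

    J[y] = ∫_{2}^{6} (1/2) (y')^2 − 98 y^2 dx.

The Lagrangian is L = (1/2) (y')^2 − 98 y^2.
Compute ∂L/∂y = -196y, ∂L/∂y' = y'.
The Euler-Lagrange equation d/dx(∂L/∂y') − ∂L/∂y = 0 reduces to
    y'' + 196 y = 0.
Its general solution is
    y(x) = A sin(14x) + B cos(14x),
with A, B fixed by the endpoint conditions.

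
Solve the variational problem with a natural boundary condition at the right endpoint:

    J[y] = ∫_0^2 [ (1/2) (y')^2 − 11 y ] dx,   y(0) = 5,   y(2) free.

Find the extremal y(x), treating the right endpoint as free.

The Lagrangian L = (1/2) (y')^2 − 11 y gives
    ∂L/∂y = −11,   ∂L/∂y' = y'.
Euler-Lagrange: d/dx(y') − (−11) = 0, i.e. y'' + 11 = 0, so
    y(x) = −(11/2) x^2 + C1 x + C2.
Fixed left endpoint y(0) = 5 ⇒ C2 = 5.
The right endpoint x = 2 is free, so the natural (transversality) condition is ∂L/∂y' |_{x=2} = 0, i.e. y'(2) = 0.
Compute y'(x) = −11 x + C1, so y'(2) = −22 + C1 = 0 ⇒ C1 = 22.
Therefore the extremal is
    y(x) = −(11/2) x^2 + 22 x + 5.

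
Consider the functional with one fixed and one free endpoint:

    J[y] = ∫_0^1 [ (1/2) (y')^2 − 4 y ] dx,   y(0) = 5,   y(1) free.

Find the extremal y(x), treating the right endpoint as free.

The Lagrangian L = (1/2) (y')^2 − 4 y gives
    ∂L/∂y = −4,   ∂L/∂y' = y'.
Euler-Lagrange: d/dx(y') − (−4) = 0, i.e. y'' + 4 = 0, so
    y(x) = −(4/2) x^2 + C1 x + C2.
Fixed left endpoint y(0) = 5 ⇒ C2 = 5.
The right endpoint x = 1 is free, so the natural (transversality) condition is ∂L/∂y' |_{x=1} = 0, i.e. y'(1) = 0.
Compute y'(x) = −4 x + C1, so y'(1) = −4 + C1 = 0 ⇒ C1 = 4.
Therefore the extremal is
    y(x) = −2 x^2 + 4 x + 5.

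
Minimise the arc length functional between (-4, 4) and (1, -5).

Arc-length functional: J[y] = ∫ sqrt(1 + (y')^2) dx.
Lagrangian L = sqrt(1 + (y')^2) has no explicit y dependence, so ∂L/∂y = 0 and the Euler-Lagrange equation gives
    d/dx( y' / sqrt(1 + (y')^2) ) = 0  ⇒  y' / sqrt(1 + (y')^2) = const.
Hence y' is constant, so y(x) is affine.
Fitting the endpoints (-4, 4) and (1, -5):
    slope m = ((-5) − 4) / (1 − (-4)) = -9/5,
    intercept c = 4 − m·(-4) = -16/5.
Extremal: y(x) = (-9/5) x - 16/5.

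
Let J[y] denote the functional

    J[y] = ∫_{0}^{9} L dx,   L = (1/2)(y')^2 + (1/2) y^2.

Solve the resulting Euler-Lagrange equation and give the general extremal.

The Lagrangian is L = (1/2)(y')^2 + (1/2) y^2.
∂L/∂y = y.
∂L/∂y' = y'.
The Euler-Lagrange equation d/dx(∂L/∂y') − ∂L/∂y = 0 becomes:
    y'' - y = 0
General solution: y(x) = A e^x + B e^(-x), where A and B are arbitrary constants fixed by the endpoint conditions.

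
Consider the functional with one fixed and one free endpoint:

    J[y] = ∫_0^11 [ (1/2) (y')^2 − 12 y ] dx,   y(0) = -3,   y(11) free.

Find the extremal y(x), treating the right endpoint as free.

The Lagrangian L = (1/2) (y')^2 − 12 y gives
    ∂L/∂y = −12,   ∂L/∂y' = y'.
Euler-Lagrange: d/dx(y') − (−12) = 0, i.e. y'' + 12 = 0, so
    y(x) = −(12/2) x^2 + C1 x + C2.
Fixed left endpoint y(0) = -3 ⇒ C2 = -3.
The right endpoint x = 11 is free, so the natural (transversality) condition is ∂L/∂y' |_{x=11} = 0, i.e. y'(11) = 0.
Compute y'(x) = −12 x + C1, so y'(11) = −132 + C1 = 0 ⇒ C1 = 132.
Therefore the extremal is
    y(x) = −6 x^2 + 132 x − 3.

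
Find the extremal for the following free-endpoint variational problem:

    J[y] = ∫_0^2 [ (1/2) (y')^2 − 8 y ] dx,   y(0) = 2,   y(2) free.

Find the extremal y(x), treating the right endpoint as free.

The Lagrangian L = (1/2) (y')^2 − 8 y gives
    ∂L/∂y = −8,   ∂L/∂y' = y'.
Euler-Lagrange: d/dx(y') − (−8) = 0, i.e. y'' + 8 = 0, so
    y(x) = −(8/2) x^2 + C1 x + C2.
Fixed left endpoint y(0) = 2 ⇒ C2 = 2.
The right endpoint x = 2 is free, so the natural (transversality) condition is ∂L/∂y' |_{x=2} = 0, i.e. y'(2) = 0.
Compute y'(x) = −8 x + C1, so y'(2) = −16 + C1 = 0 ⇒ C1 = 16.
Therefore the extremal is
    y(x) = −4 x^2 + 16 x + 2.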